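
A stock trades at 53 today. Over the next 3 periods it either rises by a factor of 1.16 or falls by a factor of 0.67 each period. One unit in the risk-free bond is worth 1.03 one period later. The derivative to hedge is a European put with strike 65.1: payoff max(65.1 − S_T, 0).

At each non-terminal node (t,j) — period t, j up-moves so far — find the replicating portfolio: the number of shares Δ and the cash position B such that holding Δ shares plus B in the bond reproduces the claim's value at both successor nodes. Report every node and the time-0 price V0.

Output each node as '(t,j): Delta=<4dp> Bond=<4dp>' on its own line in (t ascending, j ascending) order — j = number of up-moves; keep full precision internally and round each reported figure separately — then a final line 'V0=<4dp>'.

Under the risk-neutral measure, an up-move has probability p* = (R−d)/(u−d) = 0.7347 and values discount at R = 1.03.
At expiry t=3: V(3,0)=49.1596, V(3,1)=37.5016, V(3,2)=17.3177, V(3,3)=0.0000
(2,0): S=23.7917. Δ = (V_up−V_dn)/(S_up−S_dn) = (37.5016−49.1596)/(27.5984−15.9404) = -1.0000. V = [p*·37.5016 + (1−p*)·49.1596]/1.03 = 39.4122. B = V − Δ·S = 63.2039.
(2,1): S=41.1916. Δ = (V_up−V_dn)/(S_up−S_dn) = (17.3177−37.5016)/(47.7823−27.5984) = -1.0000. V = [p*·17.3177 + (1−p*)·37.5016]/1.03 = 22.0123. B = V − Δ·S = 63.2039.
(2,2): S=71.3168. Δ = (V_up−V_dn)/(S_up−S_dn) = (0.0000−17.3177)/(82.7275−47.7823) = -0.4956. V = [p*·0.0000 + (1−p*)·17.3177]/1.03 = 4.4607. B = V − Δ·S = 39.8030.
(1,0): S=35.5100. Δ = (V_up−V_dn)/(S_up−S_dn) = (22.0123−39.4122)/(41.1916−23.7917) = -1.0000. V = [p*·22.0123 + (1−p*)·39.4122]/1.03 = 25.8530. B = V − Δ·S = 61.3630.
(1,1): S=61.4800. Δ = (V_up−V_dn)/(S_up−S_dn) = (4.4607−22.0123)/(71.3168−41.1916) = -0.5826. V = [p*·4.4607 + (1−p*)·22.0123]/1.03 = 8.8517. B = V − Δ·S = 44.6713.
(0,0): S=53.0000. Δ = (V_up−V_dn)/(S_up−S_dn) = (8.8517−25.8530)/(61.4800−35.5100) = -0.6547. V = [p*·8.8517 + (1−p*)·25.8530]/1.03 = 12.9730. B = V − Δ·S = 47.6696.
Root portfolio cost Δ·53+B reproduces V0=12.9730.

(0,0): Delta=-0.6547 Bond=47.6696
(1,0): Delta=-1.0000 Bond=61.3630
(1,1): Delta=-0.5826 Bond=44.6713
(2,0): Delta=-1.0000 Bond=63.2039
(2,1): Delta=-1.0000 Bond=63.2039
(2,2): Delta=-0.4956 Bond=39.8030
V0=12.9730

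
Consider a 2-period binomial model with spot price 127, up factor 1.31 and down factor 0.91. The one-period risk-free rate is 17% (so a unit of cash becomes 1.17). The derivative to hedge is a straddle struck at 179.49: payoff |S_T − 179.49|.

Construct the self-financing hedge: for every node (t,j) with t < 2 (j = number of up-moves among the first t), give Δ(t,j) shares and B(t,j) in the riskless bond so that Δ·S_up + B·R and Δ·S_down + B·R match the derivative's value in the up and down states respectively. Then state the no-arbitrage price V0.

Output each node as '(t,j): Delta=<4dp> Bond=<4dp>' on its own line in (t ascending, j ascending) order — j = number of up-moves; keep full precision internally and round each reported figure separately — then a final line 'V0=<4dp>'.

Under the risk-neutral measure, an up-move has probability p* = (R−d)/(u−d) = 0.6500 and values discount at R = 1.17.
Payoff layer (t=2): V(2,0)=74.3213, V(2,1)=28.0933, V(2,2)=38.4547
(1,0): S=115.5700. Δ = (V_up−V_dn)/(S_up−S_dn) = (28.0933−74.3213)/(151.3967−105.1687) = -1.0000. V = [p*·28.0933 + (1−p*)·74.3213]/1.17 = 37.8403. B = V − Δ·S = 153.4103.
(1,1): S=166.3700. Δ = (V_up−V_dn)/(S_up−S_dn) = (38.4547−28.0933)/(217.9447−151.3967) = 0.1557. V = [p*·38.4547 + (1−p*)·28.0933]/1.17 = 29.7677. B = V − Δ·S = 3.8642.
(0,0): S=127.0000. Δ = (V_up−V_dn)/(S_up−S_dn) = (29.7677−37.8403)/(166.3700−115.5700) = -0.1589. V = [p*·29.7677 + (1−p*)·37.8403]/1.17 = 27.8573. B = V − Δ·S = 48.0387.
The time-0 hedge costs 27.8573, which is the no-arbitrage price.

(0,0): Delta=-0.1589 Bond=48.0387
(1,0): Delta=-1.0000 Bond=153.4103
(1,1): Delta=0.1557 Bond=3.8642
V0=27.8573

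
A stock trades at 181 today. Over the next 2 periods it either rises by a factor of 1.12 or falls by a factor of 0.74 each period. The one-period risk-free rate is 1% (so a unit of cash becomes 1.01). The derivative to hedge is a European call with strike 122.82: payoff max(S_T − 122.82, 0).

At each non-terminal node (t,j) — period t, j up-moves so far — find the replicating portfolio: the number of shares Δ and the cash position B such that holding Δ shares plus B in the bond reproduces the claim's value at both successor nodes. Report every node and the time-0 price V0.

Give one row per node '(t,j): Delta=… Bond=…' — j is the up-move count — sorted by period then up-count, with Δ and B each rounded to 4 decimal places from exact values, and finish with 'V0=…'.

(0,0): Delta=0.9012 Bond=-100.5742
(1,0): Delta=0.5343 Bond=-52.4301
(1,1): Delta=1.0000 Bond=-121.6040
V0=62.5472

Since d<R<u, set p* = (R−d)/(u−d) = 0.7105; price each node as the discounted p*-expectation of its children.
At expiry t=2: V(2,0)=0.0000, V(2,1)=27.1928, V(2,2)=104.2264
(1,0): S=133.9400. Δ = (V_up−V_dn)/(S_up−S_dn) = (27.1928−0.0000)/(150.0128−99.1156) = 0.5343. V = [p*·27.1928 + (1−p*)·0.0000]/1.01 = 19.1299. B = V − Δ·S = -52.4301.
(1,1): S=202.7200. Δ = (V_up−V_dn)/(S_up−S_dn) = (104.2264−27.1928)/(227.0464−150.0128) = 1.0000. V = [p*·104.2264 + (1−p*)·27.1928]/1.01 = 81.1160. B = V − Δ·S = -121.6040.
(0,0): S=181.0000. Δ = (V_up−V_dn)/(S_up−S_dn) = (81.1160−19.1299)/(202.7200−133.9400) = 0.9012. V = [p*·81.1160 + (1−p*)·19.1299]/1.01 = 62.5472. B = V − Δ·S = -100.5742.
Root portfolio cost Δ·181+B reproduces V0=62.5472.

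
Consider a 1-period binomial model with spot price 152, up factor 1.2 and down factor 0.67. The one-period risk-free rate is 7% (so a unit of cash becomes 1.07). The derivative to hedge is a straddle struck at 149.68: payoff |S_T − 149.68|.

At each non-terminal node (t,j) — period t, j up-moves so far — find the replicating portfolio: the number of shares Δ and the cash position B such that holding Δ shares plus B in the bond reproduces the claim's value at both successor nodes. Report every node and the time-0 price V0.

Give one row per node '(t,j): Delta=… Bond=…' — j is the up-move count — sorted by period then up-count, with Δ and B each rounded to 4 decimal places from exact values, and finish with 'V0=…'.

(0,0): Delta=-0.1877 Bond=62.5738
V0=34.0455

Since d<R<u, set p* = (R−d)/(u−d) = 0.7547; price each node as the discounted p*-expectation of its children.
Payoff layer (t=1): V(1,0)=47.8400, V(1,1)=32.7200
(0,0): S=152.0000. Δ = (V_up−V_dn)/(S_up−S_dn) = (32.7200−47.8400)/(182.4000−101.8400) = -0.1877. V = [p*·32.7200 + (1−p*)·47.8400]/1.07 = 34.0455. B = V − Δ·S = 62.5738.
Each (Δ,B) replicates both successor values, so the strategy is self-financing and V0 is arbitrage-free.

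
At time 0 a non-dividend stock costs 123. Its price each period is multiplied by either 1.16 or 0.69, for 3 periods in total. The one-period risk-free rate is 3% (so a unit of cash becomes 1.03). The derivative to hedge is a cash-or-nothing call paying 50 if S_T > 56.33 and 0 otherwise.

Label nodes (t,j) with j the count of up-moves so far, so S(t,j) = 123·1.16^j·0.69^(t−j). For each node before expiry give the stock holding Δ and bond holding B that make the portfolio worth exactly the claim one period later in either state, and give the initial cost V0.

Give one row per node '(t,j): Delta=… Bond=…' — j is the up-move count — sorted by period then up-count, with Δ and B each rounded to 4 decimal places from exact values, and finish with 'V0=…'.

No-arbitrage ⇒ martingale measure with p* = (R−d)/(u−d) = 0.7234.
Terminal payoffs: V(3,0)=0.0000, V(3,1)=50.0000, V(3,2)=50.0000, V(3,3)=50.0000
Node (2,0) S=58.5603: V=(p*·50.0000+(1−p*)·0.0000)/1.03=35.1167; Δ=(50.0000−0.0000)/(67.9299−40.4066)=1.8166; B=V−Δ·S=-71.2663
Node (2,1) S=98.4492: V=(p*·50.0000+(1−p*)·50.0000)/1.03=48.5437; Δ=(50.0000−50.0000)/(114.2011−67.9299)=0.0000; B=V−Δ·S=48.5437
Node (2,2) S=165.5088: V=(p*·50.0000+(1−p*)·50.0000)/1.03=48.5437; Δ=(50.0000−50.0000)/(191.9902−114.2011)=0.0000; B=V−Δ·S=48.5437
Node (1,0) S=84.8700: V=(p*·48.5437+(1−p*)·35.1167)/1.03=43.5241; Δ=(48.5437−35.1167)/(98.4492−58.5603)=0.3366; B=V−Δ·S=14.9561
Node (1,1) S=142.6800: V=(p*·48.5437+(1−p*)·48.5437)/1.03=47.1298; Δ=(48.5437−48.5437)/(165.5088−98.4492)=0.0000; B=V−Δ·S=47.1298
Node (0,0) S=123.0000: V=(p*·47.1298+(1−p*)·43.5241)/1.03=44.7888; Δ=(47.1298−43.5241)/(142.6800−84.8700)=0.0624; B=V−Δ·S=37.1172
Root portfolio cost Δ·123+B reproduces V0=44.7888.

(0,0): Delta=0.0624 Bond=37.1172
(1,0): Delta=0.3366 Bond=14.9561
(1,1): Delta=0.0000 Bond=47.1298
(2,0): Delta=1.8166 Bond=-71.2663
(2,1): Delta=0.0000 Bond=48.5437
(2,2): Delta=0.0000 Bond=48.5437
V0=44.7888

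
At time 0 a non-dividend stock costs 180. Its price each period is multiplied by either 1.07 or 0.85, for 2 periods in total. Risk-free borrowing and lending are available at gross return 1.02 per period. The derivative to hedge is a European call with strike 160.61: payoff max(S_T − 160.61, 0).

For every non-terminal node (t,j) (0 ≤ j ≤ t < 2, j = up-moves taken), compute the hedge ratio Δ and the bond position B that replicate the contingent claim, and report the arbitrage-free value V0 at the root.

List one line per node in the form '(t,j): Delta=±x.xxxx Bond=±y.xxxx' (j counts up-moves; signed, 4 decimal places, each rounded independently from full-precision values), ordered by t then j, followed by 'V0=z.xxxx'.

Under the risk-neutral measure, an up-move has probability p* = (R−d)/(u−d) = 0.7727 and values discount at R = 1.02.
Terminal payoffs: V(2,0)=0.0000, V(2,1)=3.1000, V(2,2)=45.4720
(1,0): S=153.0000. Δ = (V_up−V_dn)/(S_up−S_dn) = (3.1000−0.0000)/(163.7100−130.0500) = 0.0921. V = [p*·3.1000 + (1−p*)·0.0000]/1.02 = 2.3485. B = V − Δ·S = -11.7424.
(1,1): S=192.6000. Δ = (V_up−V_dn)/(S_up−S_dn) = (45.4720−3.1000)/(206.0820−163.7100) = 1.0000. V = [p*·45.4720 + (1−p*)·3.1000]/1.02 = 35.1392. B = V − Δ·S = -157.4608.
(0,0): S=180.0000. Δ = (V_up−V_dn)/(S_up−S_dn) = (35.1392−2.3485)/(192.6000−153.0000) = 0.8280. V = [p*·35.1392 + (1−p*)·2.3485]/1.02 = 27.1439. B = V − Δ·S = -121.9049.
Check: Δ(0,0)·S0 + B(0,0) = 27.1439 = V0.

(0,0): Delta=0.8280 Bond=-121.9049
(1,0): Delta=0.0921 Bond=-11.7424
(1,1): Delta=1.0000 Bond=-157.4608
V0=27.1439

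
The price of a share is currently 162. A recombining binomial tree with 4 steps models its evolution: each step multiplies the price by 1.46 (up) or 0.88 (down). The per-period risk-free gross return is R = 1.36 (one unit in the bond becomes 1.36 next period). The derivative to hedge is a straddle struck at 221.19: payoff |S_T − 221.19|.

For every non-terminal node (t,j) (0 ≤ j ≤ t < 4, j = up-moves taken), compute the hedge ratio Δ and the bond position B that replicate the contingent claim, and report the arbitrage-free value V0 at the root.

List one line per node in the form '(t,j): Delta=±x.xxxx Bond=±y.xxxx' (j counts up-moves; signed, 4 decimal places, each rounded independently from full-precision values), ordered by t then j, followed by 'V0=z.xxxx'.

Under the risk-neutral measure, an up-move has probability p* = (R−d)/(u−d) = 0.8276 and values discount at R = 1.36.
Terminal payoffs: V(4,0)=124.0394, V(4,1)=60.0082, V(4,2)=46.2252, V(4,3)=222.4761, V(4,4)=514.8924
Node (3,0) S=110.3985: V=(p*·60.0082+(1−p*)·124.0394)/1.36=52.2412; Δ=(60.0082−124.0394)/(161.1818−97.1506)=-1.0000; B=V−Δ·S=162.6397
Node (3,1) S=183.1611: V=(p*·46.2252+(1−p*)·60.0082)/1.36=35.7365; Δ=(46.2252−60.0082)/(267.4152−161.1818)=-0.1297; B=V−Δ·S=59.5003
Node (3,2) S=303.8809: V=(p*·222.4761+(1−p*)·46.2252)/1.36=141.2412; Δ=(222.4761−46.2252)/(443.6661−267.4152)=1.0000; B=V−Δ·S=-162.6397
Node (3,3) S=504.1660: V=(p*·514.8924+(1−p*)·222.4761)/1.36=341.5263; Δ=(514.8924−222.4761)/(736.0824−443.6661)=1.0000; B=V−Δ·S=-162.6397
Node (2,0) S=125.4528: V=(p*·35.7365+(1−p*)·52.2412)/1.36=28.3692; Δ=(35.7365−52.2412)/(183.1611−110.3985)=-0.2268; B=V−Δ·S=56.8257
Node (2,1) S=208.1376: V=(p*·141.2412+(1−p*)·35.7365)/1.36=90.4785; Δ=(141.2412−35.7365)/(303.8809−183.1611)=0.8740; B=V−Δ·S=-91.4262
Node (2,2) S=345.3192: V=(p*·341.5263+(1−p*)·141.2412)/1.36=225.7312; Δ=(341.5263−141.2412)/(504.1660−303.8809)=1.0000; B=V−Δ·S=-119.5880
Node (1,0) S=142.5600: V=(p*·90.4785+(1−p*)·28.3692)/1.36=58.6544; Δ=(90.4785−28.3692)/(208.1376−125.4528)=0.7512; B=V−Δ·S=-48.4306
Node (1,1) S=236.5200: V=(p*·225.7312+(1−p*)·90.4785)/1.36=148.8322; Δ=(225.7312−90.4785)/(345.3192−208.1376)=0.9859; B=V−Δ·S=-84.3622
Node (0,0) S=162.0000: V=(p*·148.8322+(1−p*)·58.6544)/1.36=98.0031; Δ=(148.8322−58.6544)/(236.5200−142.5600)=0.9597; B=V−Δ·S=-57.4758
Root portfolio cost Δ·162+B reproduces V0=98.0031.

(0,0): Delta=0.9597 Bond=-57.4758
(1,0): Delta=0.7512 Bond=-48.4306
(1,1): Delta=0.9859 Bond=-84.3622
(2,0): Delta=-0.2268 Bond=56.8257
(2,1): Delta=0.8740 Bond=-91.4262
(2,2): Delta=1.0000 Bond=-119.5880
(3,0): Delta=-1.0000 Bond=162.6397
(3,1): Delta=-0.1297 Bond=59.5003
(3,2): Delta=1.0000 Bond=-162.6397
(3,3): Delta=1.0000 Bond=-162.6397
V0=98.0031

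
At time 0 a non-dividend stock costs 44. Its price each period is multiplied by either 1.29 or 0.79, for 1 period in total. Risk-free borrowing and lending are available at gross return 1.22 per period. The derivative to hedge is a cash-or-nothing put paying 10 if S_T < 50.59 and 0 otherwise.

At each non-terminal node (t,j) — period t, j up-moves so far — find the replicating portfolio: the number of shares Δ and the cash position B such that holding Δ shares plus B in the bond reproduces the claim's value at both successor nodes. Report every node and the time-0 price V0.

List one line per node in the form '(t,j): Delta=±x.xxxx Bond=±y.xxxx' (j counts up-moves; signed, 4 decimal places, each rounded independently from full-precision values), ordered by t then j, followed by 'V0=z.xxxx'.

No-arbitrage ⇒ martingale measure with p* = (R−d)/(u−d) = 0.8600.
Payoff layer (t=1): V(1,0)=10.0000, V(1,1)=0.0000
(0,0): S=44.0000. Δ = (V_up−V_dn)/(S_up−S_dn) = (0.0000−10.0000)/(56.7600−34.7600) = -0.4545. V = [p*·0.0000 + (1−p*)·10.0000]/1.22 = 1.1475. B = V − Δ·S = 21.1475.
Each (Δ,B) replicates both successor values, so the strategy is self-financing and V0 is arbitrage-free.

(0,0): Delta=-0.4545 Bond=21.1475
V0=1.1475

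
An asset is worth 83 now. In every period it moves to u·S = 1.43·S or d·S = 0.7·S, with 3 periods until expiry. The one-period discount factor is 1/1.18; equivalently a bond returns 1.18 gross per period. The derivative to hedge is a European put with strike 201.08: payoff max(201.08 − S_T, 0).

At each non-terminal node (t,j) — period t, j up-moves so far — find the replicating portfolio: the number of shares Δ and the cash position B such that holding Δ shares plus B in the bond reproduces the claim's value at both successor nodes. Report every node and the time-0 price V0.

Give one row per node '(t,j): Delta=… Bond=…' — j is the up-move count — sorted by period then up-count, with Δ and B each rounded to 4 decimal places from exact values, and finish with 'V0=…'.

(0,0): Delta=-0.7867 Bond=111.8793
(1,0): Delta=-1.0000 Bond=144.4125
(1,1): Delta=-0.7323 Bond=125.5618
(2,0): Delta=-1.0000 Bond=170.4068
(2,1): Delta=-1.0000 Bond=170.4068
(2,2): Delta=-0.6640 Bond=136.5776
V0=46.5864

Since d<R<u, set p* = (R−d)/(u−d) = 0.6575; price each node as the discounted p*-expectation of its children.
Terminal values V(3,·): V(3,0)=172.6110, V(3,1)=142.9219, V(3,2)=82.2713, V(3,3)=0.0000
Node (2,0) S=40.6700: V=(p*·142.9219+(1−p*)·172.6110)/1.18=129.7368; Δ=(142.9219−172.6110)/(58.1581−28.4690)=-1.0000; B=V−Δ·S=170.4068
Node (2,1) S=83.0830: V=(p*·82.2713+(1−p*)·142.9219)/1.18=87.3238; Δ=(82.2713−142.9219)/(118.8087−58.1581)=-1.0000; B=V−Δ·S=170.4068
Node (2,2) S=169.7267: V=(p*·0.0000+(1−p*)·82.2713)/1.18=23.8772; Δ=(0.0000−82.2713)/(242.7092−118.8087)=-0.6640; B=V−Δ·S=136.5776
Node (1,0) S=58.1000: V=(p*·87.3238+(1−p*)·129.7368)/1.18=86.3125; Δ=(87.3238−129.7368)/(83.0830−40.6700)=-1.0000; B=V−Δ·S=144.4125
Node (1,1) S=118.6900: V=(p*·23.8772+(1−p*)·87.3238)/1.18=38.6487; Δ=(23.8772−87.3238)/(169.7267−83.0830)=-0.7323; B=V−Δ·S=125.5618
Node (0,0) S=83.0000: V=(p*·38.6487+(1−p*)·86.3125)/1.18=46.5864; Δ=(38.6487−86.3125)/(118.6900−58.1000)=-0.7867; B=V−Δ·S=111.8793
Self-financing check: at every node Δ·S+B equals the discounted successor values.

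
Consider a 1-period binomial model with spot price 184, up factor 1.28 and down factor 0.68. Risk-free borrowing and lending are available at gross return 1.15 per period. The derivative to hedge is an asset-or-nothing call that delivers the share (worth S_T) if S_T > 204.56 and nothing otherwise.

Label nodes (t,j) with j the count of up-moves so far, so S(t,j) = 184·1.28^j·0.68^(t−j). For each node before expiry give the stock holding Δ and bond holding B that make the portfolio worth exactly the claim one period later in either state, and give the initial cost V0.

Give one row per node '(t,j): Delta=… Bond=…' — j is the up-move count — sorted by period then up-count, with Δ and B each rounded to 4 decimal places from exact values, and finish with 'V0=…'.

Since d<R<u, set p* = (R−d)/(u−d) = 0.7833; price each node as the discounted p*-expectation of its children.
Terminal payoffs: V(1,0)=0.0000, V(1,1)=235.5200
Node (0,0) S=184.0000: V=(p*·235.5200+(1−p*)·0.0000)/1.15=160.4267; Δ=(235.5200−0.0000)/(235.5200−125.1200)=2.1333; B=V−Δ·S=-232.1067
Each (Δ,B) replicates both successor values, so the strategy is self-financing and V0 is arbitrage-free.

(0,0): Delta=2.1333 Bond=-232.1067
V0=160.4267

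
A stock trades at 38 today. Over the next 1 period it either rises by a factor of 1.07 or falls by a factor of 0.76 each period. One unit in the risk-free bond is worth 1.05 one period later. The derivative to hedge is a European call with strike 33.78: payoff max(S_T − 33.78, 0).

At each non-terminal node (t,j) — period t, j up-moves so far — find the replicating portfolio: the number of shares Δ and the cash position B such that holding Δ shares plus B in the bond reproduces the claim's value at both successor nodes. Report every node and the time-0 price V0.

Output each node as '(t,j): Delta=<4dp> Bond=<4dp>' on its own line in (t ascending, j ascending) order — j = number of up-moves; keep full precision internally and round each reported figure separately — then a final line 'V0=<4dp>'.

(0,0): Delta=0.5840 Bond=-16.0639
V0=6.1296

No-arbitrage ⇒ martingale measure with p* = (R−d)/(u−d) = 0.9355.
Payoff layer (t=1): V(1,0)=0.0000, V(1,1)=6.8800
(0,0): S=38.0000. Δ = (V_up−V_dn)/(S_up−S_dn) = (6.8800−0.0000)/(40.6600−28.8800) = 0.5840. V = [p*·6.8800 + (1−p*)·0.0000]/1.05 = 6.1296. B = V − Δ·S = -16.0639.
The time-0 hedge costs 6.1296, which is the no-arbitrage price.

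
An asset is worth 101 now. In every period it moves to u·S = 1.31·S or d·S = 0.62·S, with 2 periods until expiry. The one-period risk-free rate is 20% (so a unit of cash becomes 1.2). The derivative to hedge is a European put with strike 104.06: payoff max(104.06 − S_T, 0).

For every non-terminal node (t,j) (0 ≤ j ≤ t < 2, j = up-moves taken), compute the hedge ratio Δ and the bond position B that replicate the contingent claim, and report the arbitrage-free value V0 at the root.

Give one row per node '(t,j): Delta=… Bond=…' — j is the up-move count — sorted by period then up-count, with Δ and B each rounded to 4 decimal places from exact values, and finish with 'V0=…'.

(0,0): Delta=-0.3038 Bond=35.9327
(1,0): Delta=-1.0000 Bond=86.7167
(1,1): Delta=-0.2413 Bond=34.8507
V0=5.2511

The replicating-portfolio and risk-neutral prices coincide; use p* = (1.2−0.62)/(1.31−0.62) = 0.8406 for the latter.
At expiry t=2: V(2,0)=65.2356, V(2,1)=22.0278, V(2,2)=0.0000
Node (1,0) S=62.6200: V=(p*·22.0278+(1−p*)·65.2356)/1.2=24.0967; Δ=(22.0278−65.2356)/(82.0322−38.8244)=-1.0000; B=V−Δ·S=86.7167
Node (1,1) S=132.3100: V=(p*·0.0000+(1−p*)·22.0278)/1.2=2.9264; Δ=(0.0000−22.0278)/(173.3261−82.0322)=-0.2413; B=V−Δ·S=34.8507
Node (0,0) S=101.0000: V=(p*·2.9264+(1−p*)·24.0967)/1.2=5.2511; Δ=(2.9264−24.0967)/(132.3100−62.6200)=-0.3038; B=V−Δ·S=35.9327
Root portfolio cost Δ·101+B reproduces V0=5.2511.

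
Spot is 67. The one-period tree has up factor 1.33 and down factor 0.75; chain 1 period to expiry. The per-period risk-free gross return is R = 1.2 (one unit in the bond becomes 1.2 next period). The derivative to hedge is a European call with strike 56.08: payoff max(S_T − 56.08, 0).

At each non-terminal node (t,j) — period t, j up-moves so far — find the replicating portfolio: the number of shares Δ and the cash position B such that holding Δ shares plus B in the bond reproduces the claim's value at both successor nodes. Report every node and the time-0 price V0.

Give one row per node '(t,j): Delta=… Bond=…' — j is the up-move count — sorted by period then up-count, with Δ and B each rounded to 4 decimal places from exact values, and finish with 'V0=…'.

(0,0): Delta=0.8500 Bond=-35.5927
V0=21.3556

Risk-neutral probability p* = (R−d)/(u−d) = (1.2−0.75)/(1.33−0.75) = 0.7759.
Terminal payoffs: V(1,0)=0.0000, V(1,1)=33.0300
Node (0,0) S=67.0000: V=(p*·33.0300+(1−p*)·0.0000)/1.2=21.3556; Δ=(33.0300−0.0000)/(89.1100−50.2500)=0.8500; B=V−Δ·S=-35.5927
Self-financing check: at every node Δ·S+B equals the discounted successor values.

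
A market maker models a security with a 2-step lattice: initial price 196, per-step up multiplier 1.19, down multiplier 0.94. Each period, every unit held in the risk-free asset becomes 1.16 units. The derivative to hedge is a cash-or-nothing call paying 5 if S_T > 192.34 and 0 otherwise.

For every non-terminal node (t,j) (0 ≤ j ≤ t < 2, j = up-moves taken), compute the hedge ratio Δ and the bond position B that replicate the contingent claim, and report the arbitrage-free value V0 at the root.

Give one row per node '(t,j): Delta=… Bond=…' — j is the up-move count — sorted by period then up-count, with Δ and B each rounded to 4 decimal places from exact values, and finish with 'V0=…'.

(0,0): Delta=0.0106 Bond=1.5933
(1,0): Delta=0.1086 Bond=-16.2069
(1,1): Delta=0.0000 Bond=4.3103
V0=3.6623

Under the risk-neutral measure, an up-move has probability p* = (R−d)/(u−d) = 0.8800 and values discount at R = 1.16.
At expiry t=2: V(2,0)=0.0000, V(2,1)=5.0000, V(2,2)=5.0000
  t=1,j=0: stock 184.2400 → up 219.2456 (V=5.0000), down 173.1856 (V=0.0000). Price 3.7931; hedge Δ=0.1086, bond B=-16.2069.
  t=1,j=1: stock 233.2400 → up 277.5556 (V=5.0000), down 219.2456 (V=5.0000). Price 4.3103; hedge Δ=0.0000, bond B=4.3103.
  t=0,j=0: stock 196.0000 → up 233.2400 (V=4.3103), down 184.2400 (V=3.7931). Price 3.6623; hedge Δ=0.0106, bond B=1.5933.
Self-financing check: at every node Δ·S+B equals the discounted successor values.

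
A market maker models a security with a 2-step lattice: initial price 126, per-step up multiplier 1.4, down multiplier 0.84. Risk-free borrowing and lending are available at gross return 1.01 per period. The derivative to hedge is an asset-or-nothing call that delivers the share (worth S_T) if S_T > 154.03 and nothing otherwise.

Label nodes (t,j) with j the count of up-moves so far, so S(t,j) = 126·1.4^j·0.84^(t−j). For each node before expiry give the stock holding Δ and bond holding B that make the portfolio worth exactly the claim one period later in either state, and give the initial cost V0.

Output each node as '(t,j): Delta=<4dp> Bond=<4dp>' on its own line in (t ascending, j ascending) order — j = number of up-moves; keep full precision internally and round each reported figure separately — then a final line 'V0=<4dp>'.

(0,0): Delta=1.0520 Bond=-110.2392
(1,0): Delta=0.0000 Bond=0.0000
(1,1): Delta=2.5000 Bond=-366.7723
V0=22.3103

Risk-neutral probability p* = (R−d)/(u−d) = (1.01−0.84)/(1.4−0.84) = 0.3036.
At expiry t=2: V(2,0)=0.0000, V(2,1)=0.0000, V(2,2)=246.9600
Node (1,0) S=105.8400: V=(p*·0.0000+(1−p*)·0.0000)/1.01=0.0000; Δ=(0.0000−0.0000)/(148.1760−88.9056)=0.0000; B=V−Δ·S=0.0000
Node (1,1) S=176.4000: V=(p*·246.9600+(1−p*)·0.0000)/1.01=74.2277; Δ=(246.9600−0.0000)/(246.9600−148.1760)=2.5000; B=V−Δ·S=-366.7723
Node (0,0) S=126.0000: V=(p*·74.2277+(1−p*)·0.0000)/1.01=22.3103; Δ=(74.2277−0.0000)/(176.4000−105.8400)=1.0520; B=V−Δ·S=-110.2392
Check: Δ(0,0)·S0 + B(0,0) = 22.3103 = V0.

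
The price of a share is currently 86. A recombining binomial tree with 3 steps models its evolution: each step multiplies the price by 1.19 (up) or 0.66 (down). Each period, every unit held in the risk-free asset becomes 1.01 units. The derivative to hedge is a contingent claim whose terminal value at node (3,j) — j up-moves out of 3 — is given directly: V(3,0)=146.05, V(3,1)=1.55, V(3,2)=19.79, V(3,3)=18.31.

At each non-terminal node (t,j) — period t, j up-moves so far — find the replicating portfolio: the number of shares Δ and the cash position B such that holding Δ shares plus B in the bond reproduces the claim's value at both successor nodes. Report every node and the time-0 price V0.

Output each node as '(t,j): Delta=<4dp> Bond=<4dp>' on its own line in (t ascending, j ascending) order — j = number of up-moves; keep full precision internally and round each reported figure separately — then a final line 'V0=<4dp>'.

No-arbitrage ⇒ martingale measure with p* = (R−d)/(u−d) = 0.6604.
At expiry t=3: V(3,0)=146.0500, V(3,1)=1.5500, V(3,2)=19.7900, V(3,3)=18.3100
(2,0): S=37.4616. Δ = (V_up−V_dn)/(S_up−S_dn) = (1.5500−146.0500)/(44.5793−24.7247) = -7.2779. V = [p*·1.5500 + (1−p*)·146.0500]/1.01 = 50.1242. B = V − Δ·S = 322.7657.
(2,1): S=67.5444. Δ = (V_up−V_dn)/(S_up−S_dn) = (19.7900−1.5500)/(80.3778−44.5793) = 0.5095. V = [p*·19.7900 + (1−p*)·1.5500]/1.01 = 13.4607. B = V − Δ·S = -20.9544.
(2,2): S=121.7846. Δ = (V_up−V_dn)/(S_up−S_dn) = (18.3100−19.7900)/(144.9237−80.3778) = -0.0229. V = [p*·18.3100 + (1−p*)·19.7900]/1.01 = 18.6264. B = V − Δ·S = 21.4188.
(1,0): S=56.7600. Δ = (V_up−V_dn)/(S_up−S_dn) = (13.4607−50.1242)/(67.5444−37.4616) = -1.2188. V = [p*·13.4607 + (1−p*)·50.1242]/1.01 = 25.6559. B = V − Δ·S = 94.8324.
(1,1): S=102.3400. Δ = (V_up−V_dn)/(S_up−S_dn) = (18.6264−13.4607)/(121.7846−67.5444) = 0.0952. V = [p*·18.6264 + (1−p*)·13.4607]/1.01 = 16.7049. B = V − Δ·S = 6.9583.
(0,0): S=86.0000. Δ = (V_up−V_dn)/(S_up−S_dn) = (16.7049−25.6559)/(102.3400−56.7600) = -0.1964. V = [p*·16.7049 + (1−p*)·25.6559]/1.01 = 19.5494. B = V − Δ·S = 36.4380.
Self-financing check: at every node Δ·S+B equals the discounted successor values.

(0,0): Delta=-0.1964 Bond=36.4380
(1,0): Delta=-1.2188 Bond=94.8324
(1,1): Delta=0.0952 Bond=6.9583
(2,0): Delta=-7.2779 Bond=322.7657
(2,1): Delta=0.5095 Bond=-20.9544
(2,2): Delta=-0.0229 Bond=21.4188
V0=19.5494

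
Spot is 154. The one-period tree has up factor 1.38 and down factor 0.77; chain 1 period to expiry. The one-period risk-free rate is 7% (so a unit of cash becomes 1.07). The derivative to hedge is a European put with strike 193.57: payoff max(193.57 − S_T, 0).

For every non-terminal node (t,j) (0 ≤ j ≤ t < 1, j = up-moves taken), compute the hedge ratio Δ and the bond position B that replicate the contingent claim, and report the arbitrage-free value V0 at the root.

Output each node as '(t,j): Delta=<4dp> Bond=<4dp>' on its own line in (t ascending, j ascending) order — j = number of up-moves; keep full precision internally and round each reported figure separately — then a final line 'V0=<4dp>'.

No-arbitrage ⇒ martingale measure with p* = (R−d)/(u−d) = 0.4918.
Terminal payoffs: V(1,0)=74.9900, V(1,1)=0.0000
Node (0,0) S=154.0000: V=(p*·0.0000+(1−p*)·74.9900)/1.07=35.6165; Δ=(0.0000−74.9900)/(212.5200−118.5800)=-0.7983; B=V−Δ·S=158.5509
Each (Δ,B) replicates both successor values, so the strategy is self-financing and V0 is arbitrage-free.

(0,0): Delta=-0.7983 Bond=158.5509
V0=35.6165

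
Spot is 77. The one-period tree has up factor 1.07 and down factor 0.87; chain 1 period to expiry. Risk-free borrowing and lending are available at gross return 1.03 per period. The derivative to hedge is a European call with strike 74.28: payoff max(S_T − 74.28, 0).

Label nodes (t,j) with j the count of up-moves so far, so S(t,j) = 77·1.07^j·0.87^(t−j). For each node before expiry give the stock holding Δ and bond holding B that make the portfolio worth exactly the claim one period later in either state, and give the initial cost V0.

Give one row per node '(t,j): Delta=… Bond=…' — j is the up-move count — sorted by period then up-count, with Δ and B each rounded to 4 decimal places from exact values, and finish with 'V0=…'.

Since d<R<u, set p* = (R−d)/(u−d) = 0.8000; price each node as the discounted p*-expectation of its children.
Payoff layer (t=1): V(1,0)=0.0000, V(1,1)=8.1100
Node (0,0) S=77.0000: V=(p*·8.1100+(1−p*)·0.0000)/1.03=6.2990; Δ=(8.1100−0.0000)/(82.3900−66.9900)=0.5266; B=V−Δ·S=-34.2510
The time-0 hedge costs 6.2990, which is the no-arbitrage price.

(0,0): Delta=0.5266 Bond=-34.2510
V0=6.2990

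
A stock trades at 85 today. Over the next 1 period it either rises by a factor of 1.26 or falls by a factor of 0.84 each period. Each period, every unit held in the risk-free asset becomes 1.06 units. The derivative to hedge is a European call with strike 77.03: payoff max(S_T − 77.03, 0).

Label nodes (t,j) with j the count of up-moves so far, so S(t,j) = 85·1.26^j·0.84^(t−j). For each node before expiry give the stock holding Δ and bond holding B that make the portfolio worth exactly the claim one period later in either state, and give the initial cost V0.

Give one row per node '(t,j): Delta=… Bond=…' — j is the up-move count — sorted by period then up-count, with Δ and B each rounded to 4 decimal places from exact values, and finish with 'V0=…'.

No-arbitrage ⇒ martingale measure with p* = (R−d)/(u−d) = 0.5238.
Payoff layer (t=1): V(1,0)=0.0000, V(1,1)=30.0700
(0,0): S=85.0000. Δ = (V_up−V_dn)/(S_up−S_dn) = (30.0700−0.0000)/(107.1000−71.4000) = 0.8423. V = [p*·30.0700 + (1−p*)·0.0000]/1.06 = 14.8594. B = V − Δ·S = -56.7358.
The time-0 hedge costs 14.8594, which is the no-arbitrage price.

(0,0): Delta=0.8423 Bond=-56.7358
V0=14.8594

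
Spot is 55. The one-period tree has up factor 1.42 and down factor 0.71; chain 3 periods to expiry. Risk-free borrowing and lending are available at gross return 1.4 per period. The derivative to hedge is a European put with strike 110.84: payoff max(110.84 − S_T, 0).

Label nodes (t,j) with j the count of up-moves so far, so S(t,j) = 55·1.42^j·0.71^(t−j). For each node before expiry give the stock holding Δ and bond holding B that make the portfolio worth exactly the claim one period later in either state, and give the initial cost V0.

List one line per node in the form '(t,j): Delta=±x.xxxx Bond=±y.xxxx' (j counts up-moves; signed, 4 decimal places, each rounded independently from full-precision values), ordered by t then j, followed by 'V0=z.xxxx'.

Risk-neutral probability p* = (R−d)/(u−d) = (1.4−0.71)/(1.42−0.71) = 0.9718.
Payoff layer (t=3): V(3,0)=91.1549, V(3,1)=71.4698, V(3,2)=32.0996, V(3,3)=0.0000
(2,0): S=27.7255. Δ = (V_up−V_dn)/(S_up−S_dn) = (71.4698−91.1549)/(39.3702−19.6851) = -1.0000. V = [p*·71.4698 + (1−p*)·91.1549]/1.4 = 51.4459. B = V − Δ·S = 79.1714.
(2,1): S=55.4510. Δ = (V_up−V_dn)/(S_up−S_dn) = (32.0996−71.4698)/(78.7404−39.3702) = -1.0000. V = [p*·32.0996 + (1−p*)·71.4698]/1.4 = 23.7204. B = V − Δ·S = 79.1714.
(2,2): S=110.9020. Δ = (V_up−V_dn)/(S_up−S_dn) = (0.0000−32.0996)/(157.4808−78.7404) = -0.4077. V = [p*·0.0000 + (1−p*)·32.0996]/1.4 = 0.6459. B = V − Δ·S = 45.8565.
(1,0): S=39.0500. Δ = (V_up−V_dn)/(S_up−S_dn) = (23.7204−51.4459)/(55.4510−27.7255) = -1.0000. V = [p*·23.7204 + (1−p*)·51.4459]/1.4 = 17.5010. B = V − Δ·S = 56.5510.
(1,1): S=78.1000. Δ = (V_up−V_dn)/(S_up−S_dn) = (0.6459−23.7204)/(110.9020−55.4510) = -0.4161. V = [p*·0.6459 + (1−p*)·23.7204]/1.4 = 0.9256. B = V − Δ·S = 33.4250.
(0,0): S=55.0000. Δ = (V_up−V_dn)/(S_up−S_dn) = (0.9256−17.5010)/(78.1000−39.0500) = -0.4245. V = [p*·0.9256 + (1−p*)·17.5010]/1.4 = 0.9947. B = V − Δ·S = 24.3403.
The time-0 hedge costs 0.9947, which is the no-arbitrage price.

(0,0): Delta=-0.4245 Bond=24.3403
(1,0): Delta=-1.0000 Bond=56.5510
(1,1): Delta=-0.4161 Bond=33.4250
(2,0): Delta=-1.0000 Bond=79.1714
(2,1): Delta=-1.0000 Bond=79.1714
(2,2): Delta=-0.4077 Bond=45.8565
V0=0.9947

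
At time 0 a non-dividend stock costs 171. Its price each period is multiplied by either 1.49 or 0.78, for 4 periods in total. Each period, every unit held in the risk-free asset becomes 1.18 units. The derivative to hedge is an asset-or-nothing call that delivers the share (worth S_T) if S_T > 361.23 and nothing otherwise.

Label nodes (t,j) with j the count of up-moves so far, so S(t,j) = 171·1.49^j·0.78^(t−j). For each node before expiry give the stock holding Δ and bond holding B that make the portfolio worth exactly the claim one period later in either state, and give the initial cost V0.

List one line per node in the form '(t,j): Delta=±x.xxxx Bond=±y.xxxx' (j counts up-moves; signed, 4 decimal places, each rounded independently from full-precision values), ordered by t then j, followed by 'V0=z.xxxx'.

No-arbitrage ⇒ martingale measure with p* = (R−d)/(u−d) = 0.5634.
Payoff layer (t=4): V(4,0)=0.0000, V(4,1)=0.0000, V(4,2)=0.0000, V(4,3)=441.2142, V(4,4)=842.8323
Node (3,0) S=81.1484: V=(p*·0.0000+(1−p*)·0.0000)/1.18=0.0000; Δ=(0.0000−0.0000)/(120.9111−63.2957)=0.0000; B=V−Δ·S=0.0000
Node (3,1) S=155.0142: V=(p*·0.0000+(1−p*)·0.0000)/1.18=0.0000; Δ=(0.0000−0.0000)/(230.9712−120.9111)=0.0000; B=V−Δ·S=0.0000
Node (3,2) S=296.1169: V=(p*·441.2142+(1−p*)·0.0000)/1.18=210.6537; Δ=(441.2142−0.0000)/(441.2142−230.9712)=2.0986; B=V−Δ·S=-410.7748
Node (3,3) S=565.6593: V=(p*·842.8323+(1−p*)·441.2142)/1.18=565.6593; Δ=(842.8323−441.2142)/(842.8323−441.2142)=1.0000; B=V−Δ·S=0.0000
Node (2,0) S=104.0364: V=(p*·0.0000+(1−p*)·0.0000)/1.18=0.0000; Δ=(0.0000−0.0000)/(155.0142−81.1484)=0.0000; B=V−Δ·S=0.0000
Node (2,1) S=198.7362: V=(p*·210.6537+(1−p*)·0.0000)/1.18=100.5747; Δ=(210.6537−0.0000)/(296.1169−155.0142)=1.4929; B=V−Δ·S=-196.1207
Node (2,2) S=379.6371: V=(p*·565.6593+(1−p*)·210.6537)/1.18=348.0143; Δ=(565.6593−210.6537)/(565.6593−296.1169)=1.3171; B=V−Δ·S=-151.9935
Node (1,0) S=133.3800: V=(p*·100.5747+(1−p*)·0.0000)/1.18=48.0185; Δ=(100.5747−0.0000)/(198.7362−104.0364)=1.0620; B=V−Δ·S=-93.6360
Node (1,1) S=254.7900: V=(p*·348.0143+(1−p*)·100.5747)/1.18=203.3706; Δ=(348.0143−100.5747)/(379.6371−198.7362)=1.3678; B=V−Δ·S=-145.1359
Node (0,0) S=171.0000: V=(p*·203.3706+(1−p*)·48.0185)/1.18=114.8651; Δ=(203.3706−48.0185)/(254.7900−133.3800)=1.2796; B=V−Δ·S=-103.9407
Self-financing check: at every node Δ·S+B equals the discounted successor values.

(0,0): Delta=1.2796 Bond=-103.9407
(1,0): Delta=1.0620 Bond=-93.6360
(1,1): Delta=1.3678 Bond=-145.1359
(2,0): Delta=0.0000 Bond=0.0000
(2,1): Delta=1.4929 Bond=-196.1207
(2,2): Delta=1.3171 Bond=-151.9935
(3,0): Delta=0.0000 Bond=0.0000
(3,1): Delta=0.0000 Bond=0.0000
(3,2): Delta=2.0986 Bond=-410.7748
(3,3): Delta=1.0000 Bond=0.0000
V0=114.8651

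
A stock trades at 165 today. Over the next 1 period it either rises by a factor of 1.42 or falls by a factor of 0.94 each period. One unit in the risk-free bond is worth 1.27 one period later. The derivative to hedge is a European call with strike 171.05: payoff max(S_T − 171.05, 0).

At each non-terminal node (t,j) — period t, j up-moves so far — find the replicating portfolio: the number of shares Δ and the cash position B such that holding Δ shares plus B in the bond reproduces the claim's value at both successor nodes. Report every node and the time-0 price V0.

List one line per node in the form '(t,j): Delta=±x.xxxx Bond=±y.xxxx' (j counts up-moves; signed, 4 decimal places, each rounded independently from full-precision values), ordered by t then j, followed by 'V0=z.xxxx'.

Risk-neutral probability p* = (R−d)/(u−d) = (1.27−0.94)/(1.42−0.94) = 0.6875.
Payoff layer (t=1): V(1,0)=0.0000, V(1,1)=63.2500
  t=0,j=0: stock 165.0000 → up 234.3000 (V=63.2500), down 155.1000 (V=0.0000). Price 34.2397; hedge Δ=0.7986, bond B=-97.5312.
Root portfolio cost Δ·165+B reproduces V0=34.2397.

(0,0): Delta=0.7986 Bond=-97.5312
V0=34.2397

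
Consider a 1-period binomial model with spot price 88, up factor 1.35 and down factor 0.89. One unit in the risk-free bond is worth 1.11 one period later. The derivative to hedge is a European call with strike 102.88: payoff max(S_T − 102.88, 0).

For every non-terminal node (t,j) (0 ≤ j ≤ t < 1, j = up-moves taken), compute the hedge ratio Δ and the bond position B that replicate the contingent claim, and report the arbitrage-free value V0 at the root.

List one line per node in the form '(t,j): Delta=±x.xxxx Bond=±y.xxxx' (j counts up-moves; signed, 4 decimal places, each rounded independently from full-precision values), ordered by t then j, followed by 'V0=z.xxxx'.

(0,0): Delta=0.3933 Bond=-27.7493
V0=6.8594

No-arbitrage ⇒ martingale measure with p* = (R−d)/(u−d) = 0.4783.
Terminal payoffs: V(1,0)=0.0000, V(1,1)=15.9200
(0,0): S=88.0000. Δ = (V_up−V_dn)/(S_up−S_dn) = (15.9200−0.0000)/(118.8000−78.3200) = 0.3933. V = [p*·15.9200 + (1−p*)·0.0000]/1.11 = 6.8594. B = V − Δ·S = -27.7493.
Each (Δ,B) replicates both successor values, so the strategy is self-financing and V0 is arbitrage-free.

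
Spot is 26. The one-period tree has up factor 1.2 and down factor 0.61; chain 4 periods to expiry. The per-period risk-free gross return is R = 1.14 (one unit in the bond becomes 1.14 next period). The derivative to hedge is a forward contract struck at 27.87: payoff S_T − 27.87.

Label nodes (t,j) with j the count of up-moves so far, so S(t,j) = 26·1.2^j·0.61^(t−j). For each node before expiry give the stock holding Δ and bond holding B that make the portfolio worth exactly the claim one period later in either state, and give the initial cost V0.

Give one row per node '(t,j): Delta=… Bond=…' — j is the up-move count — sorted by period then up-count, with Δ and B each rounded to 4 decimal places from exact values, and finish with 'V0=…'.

(0,0): Delta=1.0000 Bond=-16.5013
(1,0): Delta=1.0000 Bond=-18.8115
(1,1): Delta=1.0000 Bond=-18.8115
(2,0): Delta=1.0000 Bond=-21.4451
(2,1): Delta=1.0000 Bond=-21.4451
(2,2): Delta=1.0000 Bond=-21.4451
(3,0): Delta=1.0000 Bond=-24.4474
(3,1): Delta=1.0000 Bond=-24.4474
(3,2): Delta=1.0000 Bond=-24.4474
(3,3): Delta=1.0000 Bond=-24.4474
V0=9.4987

No-arbitrage ⇒ martingale measure with p* = (R−d)/(u−d) = 0.8983.
At expiry t=4: V(4,0)=-24.2701, V(4,1)=-20.7882, V(4,2)=-13.9386, V(4,3)=-0.4639, V(4,4)=26.0436
  t=3,j=0: stock 5.9015 → up 7.0818 (V=-20.7882), down 3.5999 (V=-24.2701). Price -18.5459; hedge Δ=1.0000, bond B=-24.4474.
  t=3,j=1: stock 11.6095 → up 13.9314 (V=-13.9386), down 7.0818 (V=-20.7882). Price -12.8378; hedge Δ=1.0000, bond B=-24.4474.
  t=3,j=2: stock 22.8384 → up 27.4061 (V=-0.4639), down 13.9314 (V=-13.9386). Price -1.6090; hedge Δ=1.0000, bond B=-24.4474.
  t=3,j=3: stock 44.9280 → up 53.9136 (V=26.0436), down 27.4061 (V=-0.4639). Price 20.4806; hedge Δ=1.0000, bond B=-24.4474.
  t=2,j=0: stock 9.6746 → up 11.6095 (V=-12.8378), down 5.9015 (V=-18.5459). Price -11.7705; hedge Δ=1.0000, bond B=-21.4451.
  t=2,j=1: stock 19.0320 → up 22.8384 (V=-1.6090), down 11.6095 (V=-12.8378). Price -2.4131; hedge Δ=1.0000, bond B=-21.4451.
  t=2,j=2: stock 37.4400 → up 44.9280 (V=20.4806), down 22.8384 (V=-1.6090). Price 15.9949; hedge Δ=1.0000, bond B=-21.4451.
  t=1,j=0: stock 15.8600 → up 19.0320 (V=-2.4131), down 9.6746 (V=-11.7705). Price -2.9515; hedge Δ=1.0000, bond B=-18.8115.
  t=1,j=1: stock 31.2000 → up 37.4400 (V=15.9949), down 19.0320 (V=-2.4131). Price 12.3885; hedge Δ=1.0000, bond B=-18.8115.
  t=0,j=0: stock 26.0000 → up 31.2000 (V=12.3885), down 15.8600 (V=-2.9515). Price 9.4987; hedge Δ=1.0000, bond B=-16.5013.
Each (Δ,B) replicates both successor values, so the strategy is self-financing and V0 is arbitrage-free.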